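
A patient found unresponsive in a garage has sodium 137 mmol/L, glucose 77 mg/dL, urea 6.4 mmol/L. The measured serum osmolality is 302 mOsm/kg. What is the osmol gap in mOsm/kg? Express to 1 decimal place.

17.3 mOsm/kg

Calculated osmolality = 2·Na + glucose/18 + urea
= 2·137 + 77/18 + 6.4
= 274 + 4.28 + 6.40
= 284.68 mOsm/kg ≈ 284.7 mOsm/kg
Osmolar gap = measured − calculated = 302 − 284.7 = 17.3 mOsm/kg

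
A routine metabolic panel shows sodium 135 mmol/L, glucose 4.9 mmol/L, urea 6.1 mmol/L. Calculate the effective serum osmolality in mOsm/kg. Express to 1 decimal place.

274.9 mOsm/kg

Effective osmolality excludes urea (freely permeant across cell membranes):
2·Na + glucose
= 2·135 + 4.9
= 270 + 4.9
= 274.9 mOsm/kg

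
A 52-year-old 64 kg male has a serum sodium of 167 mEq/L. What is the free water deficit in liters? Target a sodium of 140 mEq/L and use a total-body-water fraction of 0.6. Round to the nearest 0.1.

TBW = 0.6 · 64 = 38.4 L
Free water deficit = TBW · (Na/140 − 1)
= 38.4 · (167/140 − 1)
= 38.4 · 0.1929
= 7.41 L

7.4 L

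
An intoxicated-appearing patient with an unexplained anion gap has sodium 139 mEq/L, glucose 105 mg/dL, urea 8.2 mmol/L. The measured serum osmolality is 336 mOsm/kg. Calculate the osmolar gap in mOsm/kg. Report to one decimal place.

Calculated osmolality = 2·Na + glucose/18 + urea
= 2·139 + 105/18 + 8.2
= 278 + 5.83 + 8.20
= 292.03 mOsm/kg ≈ 292.0 mOsm/kg
Osmolar gap = measured − calculated = 336 − 292.0 = 44.0 mOsm/kg

44.0 mOsm/kg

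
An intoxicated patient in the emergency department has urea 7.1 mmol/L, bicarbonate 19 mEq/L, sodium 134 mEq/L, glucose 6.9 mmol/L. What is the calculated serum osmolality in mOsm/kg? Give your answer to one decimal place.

Calculated osmolality = 2·Na + glucose + urea
= 2·134 + 6.9 + 7.1
= 268 + 6.90 + 7.10
= 282 mOsm/kg

282.0 mOsm/kg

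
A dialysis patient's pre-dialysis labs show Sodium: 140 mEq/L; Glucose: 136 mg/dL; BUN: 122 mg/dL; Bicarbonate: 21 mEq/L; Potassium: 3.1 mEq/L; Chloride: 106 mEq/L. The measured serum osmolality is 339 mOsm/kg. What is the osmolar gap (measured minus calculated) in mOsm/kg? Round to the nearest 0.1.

7.9 mOsm/kg

Calculated osmolality = 2·Na + glucose/18 + BUN/2.8
= 2·140 + 136/18 + 122/2.8
= 280 + 7.56 + 43.57
= 331.13 mOsm/kg ≈ 331.1 mOsm/kg
Osmolar gap = measured − calculated = 339 − 331.1 = 7.9 mOsm/kg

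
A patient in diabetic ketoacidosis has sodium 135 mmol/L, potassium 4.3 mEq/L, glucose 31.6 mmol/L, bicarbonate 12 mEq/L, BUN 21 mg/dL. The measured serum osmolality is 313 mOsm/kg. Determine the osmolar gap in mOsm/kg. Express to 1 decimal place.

Calculated osmolality = 2·Na + glucose + BUN/2.8
= 2·135 + 31.6 + 21/2.8
= 270 + 31.60 + 7.50
= 309.1 mOsm/kg ≈ 309.1 mOsm/kg
Osmolar gap = measured − calculated = 313 − 309.1 = 3.9 mOsm/kg

3.9 mOsm/kg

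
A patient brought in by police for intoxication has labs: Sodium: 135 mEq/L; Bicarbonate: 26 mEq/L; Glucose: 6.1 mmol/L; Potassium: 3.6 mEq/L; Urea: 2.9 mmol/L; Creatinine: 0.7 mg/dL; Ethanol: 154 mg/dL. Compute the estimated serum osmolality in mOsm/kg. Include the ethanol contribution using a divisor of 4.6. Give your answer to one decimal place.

312.5 mOsm/kg

Calculated osmolality = 2·Na + glucose + urea + ethanol/4.6
= 2·135 + 6.1 + 2.9 + 154/4.6
= 270 + 6.10 + 2.90 + 33.48
= 312.48 mOsm/kg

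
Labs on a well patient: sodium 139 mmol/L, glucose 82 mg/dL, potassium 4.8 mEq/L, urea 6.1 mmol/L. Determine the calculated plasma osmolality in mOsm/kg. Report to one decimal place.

288.7 mOsm/kg

Calculated osmolality = 2·Na + glucose/18 + urea
= 2·139 + 82/18 + 6.1
= 278 + 4.56 + 6.10
= 288.66 mOsm/kg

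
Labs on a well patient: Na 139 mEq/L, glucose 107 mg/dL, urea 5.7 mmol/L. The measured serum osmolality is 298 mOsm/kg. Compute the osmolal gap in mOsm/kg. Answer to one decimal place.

Calculated osmolality = 2·Na + glucose/18 + urea
= 2·139 + 107/18 + 5.7
= 278 + 5.94 + 5.70
= 289.64 mOsm/kg ≈ 289.6 mOsm/kg
Osmolar gap = measured − calculated = 298 − 289.6 = 8.4 mOsm/kg

8.4 mOsm/kg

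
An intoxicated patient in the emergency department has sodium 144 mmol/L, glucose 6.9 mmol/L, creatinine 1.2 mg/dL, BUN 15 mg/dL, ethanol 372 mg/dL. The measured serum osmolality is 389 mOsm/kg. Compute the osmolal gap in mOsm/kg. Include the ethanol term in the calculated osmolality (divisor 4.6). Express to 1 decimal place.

Calculated osmolality = 2·Na + glucose + BUN/2.8 + ethanol/4.6
= 2·144 + 6.9 + 15/2.8 + 372/4.6
= 288 + 6.90 + 5.36 + 80.87
= 381.13 mOsm/kg ≈ 381.1 mOsm/kg
Osmolar gap = measured − calculated = 389 − 381.1 = 7.9 mOsm/kg

7.9 mOsm/kg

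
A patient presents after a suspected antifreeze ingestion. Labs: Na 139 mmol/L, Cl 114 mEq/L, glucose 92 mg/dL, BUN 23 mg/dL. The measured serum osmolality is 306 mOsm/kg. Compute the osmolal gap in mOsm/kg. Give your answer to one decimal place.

14.7 mOsm/kg

Calculated osmolality = 2·Na + glucose/18 + BUN/2.8
= 2·139 + 92/18 + 23/2.8
= 278 + 5.11 + 8.21
= 291.32 mOsm/kg ≈ 291.3 mOsm/kg
Osmolar gap = measured − calculated = 306 − 291.3 = 14.7 mOsm/kg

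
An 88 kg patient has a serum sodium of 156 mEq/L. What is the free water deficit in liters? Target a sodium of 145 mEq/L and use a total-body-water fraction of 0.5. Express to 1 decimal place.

TBW = 0.5 · 88 = 44 L
Free water deficit = TBW · (Na/145 − 1)
= 44 · (156/145 − 1)
= 44 · 0.0759
= 3.34 L

3.3 L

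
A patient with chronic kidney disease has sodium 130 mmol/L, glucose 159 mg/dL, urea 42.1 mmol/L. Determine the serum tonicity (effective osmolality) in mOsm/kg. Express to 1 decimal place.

Effective osmolality excludes urea (freely permeant across cell membranes):
2·Na + glucose/18
= 2·130 + 159/18
= 260 + 8.83
= 268.83 mOsm/kg

268.8 mOsm/kg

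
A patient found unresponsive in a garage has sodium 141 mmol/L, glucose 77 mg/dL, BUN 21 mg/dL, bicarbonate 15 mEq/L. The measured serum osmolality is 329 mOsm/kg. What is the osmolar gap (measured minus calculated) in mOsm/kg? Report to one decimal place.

35.2 mOsm/kg

Calculated osmolality = 2·Na + glucose/18 + BUN/2.8
= 2·141 + 77/18 + 21/2.8
= 282 + 4.28 + 7.50
= 293.78 mOsm/kg ≈ 293.8 mOsm/kg
Osmolar gap = measured − calculated = 329 − 293.8 = 35.2 mOsm/kg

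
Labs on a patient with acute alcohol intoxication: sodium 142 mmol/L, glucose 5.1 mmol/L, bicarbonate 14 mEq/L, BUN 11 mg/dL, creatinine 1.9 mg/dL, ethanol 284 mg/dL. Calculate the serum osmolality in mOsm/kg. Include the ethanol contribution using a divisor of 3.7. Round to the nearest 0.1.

Calculated osmolality = 2·Na + glucose + BUN/2.8 + ethanol/3.7
= 2·142 + 5.1 + 11/2.8 + 284/3.7
= 284 + 5.10 + 3.93 + 76.76
= 369.79 mOsm/kg

369.8 mOsm/kg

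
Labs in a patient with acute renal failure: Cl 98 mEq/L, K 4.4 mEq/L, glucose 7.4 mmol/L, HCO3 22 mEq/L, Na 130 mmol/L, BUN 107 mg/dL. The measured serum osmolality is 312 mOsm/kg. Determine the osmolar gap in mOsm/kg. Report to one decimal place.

6.4 mOsm/kg

Calculated osmolality = 2·Na + glucose + BUN/2.8
= 2·130 + 7.4 + 107/2.8
= 260 + 7.40 + 38.21
= 305.61 mOsm/kg ≈ 305.6 mOsm/kg
Osmolar gap = measured − calculated = 312 − 305.6 = 6.4 mOsm/kg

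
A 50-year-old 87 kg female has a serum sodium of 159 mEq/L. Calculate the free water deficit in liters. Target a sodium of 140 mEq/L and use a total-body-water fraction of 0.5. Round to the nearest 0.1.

5.9 L

TBW = 0.5 · 87 = 43.5 L
Free water deficit = TBW · (Na/140 − 1)
= 43.5 · (159/140 − 1)
= 43.5 · 0.1357
= 5.9 L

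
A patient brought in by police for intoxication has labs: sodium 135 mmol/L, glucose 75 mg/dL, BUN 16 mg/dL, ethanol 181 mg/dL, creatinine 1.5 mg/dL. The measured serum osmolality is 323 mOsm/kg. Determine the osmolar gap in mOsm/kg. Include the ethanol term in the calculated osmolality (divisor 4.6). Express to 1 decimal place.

3.8 mOsm/kg

Calculated osmolality = 2·Na + glucose/18 + BUN/2.8 + ethanol/4.6
= 2·135 + 75/18 + 16/2.8 + 181/4.6
= 270 + 4.17 + 5.71 + 39.35
= 319.23 mOsm/kg ≈ 319.2 mOsm/kg
Osmolar gap = measured − calculated = 323 − 319.2 = 3.8 mOsm/kg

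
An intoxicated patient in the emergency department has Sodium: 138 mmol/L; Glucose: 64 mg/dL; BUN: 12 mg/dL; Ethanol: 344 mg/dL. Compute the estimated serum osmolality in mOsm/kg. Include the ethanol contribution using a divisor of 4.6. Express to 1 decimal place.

358.6 mOsm/kg

Calculated osmolality = 2·Na + glucose/18 + BUN/2.8 + ethanol/4.6
= 2·138 + 64/18 + 12/2.8 + 344/4.6
= 276 + 3.56 + 4.29 + 74.78
= 358.63 mOsm/kg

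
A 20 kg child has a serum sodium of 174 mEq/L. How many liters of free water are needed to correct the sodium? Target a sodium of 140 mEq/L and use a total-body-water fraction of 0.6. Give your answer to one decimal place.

2.9 L

TBW = 0.6 · 20 = 12 L
Free water deficit = TBW · (Na/140 − 1)
= 12 · (174/140 − 1)
= 12 · 0.2429
= 2.91 L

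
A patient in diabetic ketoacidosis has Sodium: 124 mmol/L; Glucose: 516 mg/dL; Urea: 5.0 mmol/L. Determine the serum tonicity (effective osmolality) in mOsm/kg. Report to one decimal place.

276.7 mOsm/kg

Effective osmolality excludes urea (freely permeant across cell membranes):
2·Na + glucose/18
= 2·124 + 516/18
= 248 + 28.67
= 276.67 mOsm/kg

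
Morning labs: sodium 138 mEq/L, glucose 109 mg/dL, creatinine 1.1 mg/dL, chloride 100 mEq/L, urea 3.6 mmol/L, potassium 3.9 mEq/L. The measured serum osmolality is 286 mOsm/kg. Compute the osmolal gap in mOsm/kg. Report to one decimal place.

Calculated osmolality = 2·Na + glucose/18 + urea
= 2·138 + 109/18 + 3.6
= 276 + 6.06 + 3.60
= 285.66 mOsm/kg ≈ 285.7 mOsm/kg
Osmolar gap = measured − calculated = 286 − 285.7 = 0.3 mOsm/kg

0.3 mOsm/kg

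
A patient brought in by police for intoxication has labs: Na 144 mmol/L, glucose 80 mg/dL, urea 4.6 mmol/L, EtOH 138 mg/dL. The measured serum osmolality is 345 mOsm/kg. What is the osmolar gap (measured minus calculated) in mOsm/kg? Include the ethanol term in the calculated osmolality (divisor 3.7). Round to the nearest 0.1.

10.7 mOsm/kg

Calculated osmolality = 2·Na + glucose/18 + urea + ethanol/3.7
= 2·144 + 80/18 + 4.6 + 138/3.7
= 288 + 4.44 + 4.60 + 37.30
= 334.34 mOsm/kg ≈ 334.3 mOsm/kg
Osmolar gap = measured − calculated = 345 − 334.3 = 10.7 mOsm/kg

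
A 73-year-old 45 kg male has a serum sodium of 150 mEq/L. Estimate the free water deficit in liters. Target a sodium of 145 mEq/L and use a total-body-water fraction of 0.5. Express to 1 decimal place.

TBW = 0.5 · 45 = 22.5 L
Free water deficit = TBW · (Na/145 − 1)
= 22.5 · (150/145 − 1)
= 22.5 · 0.0345
= 0.78 L

0.8 L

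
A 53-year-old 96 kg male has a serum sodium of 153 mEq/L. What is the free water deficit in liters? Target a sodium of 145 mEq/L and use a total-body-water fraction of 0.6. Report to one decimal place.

TBW = 0.6 · 96 = 57.6 L
Free water deficit = TBW · (Na/145 − 1)
= 57.6 · (153/145 − 1)
= 57.6 · 0.0552
= 3.18 L

3.2 L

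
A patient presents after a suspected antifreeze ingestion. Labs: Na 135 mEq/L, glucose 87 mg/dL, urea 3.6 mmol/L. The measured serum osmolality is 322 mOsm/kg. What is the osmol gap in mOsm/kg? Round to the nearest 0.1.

43.6 mOsm/kg

Calculated osmolality = 2·Na + glucose/18 + urea
= 2·135 + 87/18 + 3.6
= 270 + 4.83 + 3.60
= 278.43 mOsm/kg ≈ 278.4 mOsm/kg
Osmolar gap = measured − calculated = 322 − 278.4 = 43.6 mOsm/kg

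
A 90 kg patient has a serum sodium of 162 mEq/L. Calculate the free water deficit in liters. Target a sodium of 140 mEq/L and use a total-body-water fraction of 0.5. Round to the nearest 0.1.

TBW = 0.5 · 90 = 45 L
Free water deficit = TBW · (Na/140 − 1)
= 45 · (162/140 − 1)
= 45 · 0.1571
= 7.07 L

7.1 L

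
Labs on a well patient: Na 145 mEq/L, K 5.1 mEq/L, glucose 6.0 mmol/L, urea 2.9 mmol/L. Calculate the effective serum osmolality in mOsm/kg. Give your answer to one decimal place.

Effective osmolality excludes urea (freely permeant across cell membranes):
2·Na + glucose
= 2·145 + 6
= 290 + 6
= 296 mOsm/kg

296.0 mOsm/kg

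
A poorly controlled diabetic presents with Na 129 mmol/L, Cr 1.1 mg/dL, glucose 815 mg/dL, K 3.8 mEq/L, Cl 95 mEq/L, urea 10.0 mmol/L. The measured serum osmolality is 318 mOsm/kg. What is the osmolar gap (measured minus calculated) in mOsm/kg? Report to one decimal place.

Calculated osmolality = 2·Na + glucose/18 + urea
= 2·129 + 815/18 + 10
= 258 + 45.28 + 10
= 313.28 mOsm/kg ≈ 313.3 mOsm/kg
Osmolar gap = measured − calculated = 318 − 313.3 = 4.7 mOsm/kg

4.7 mOsm/kg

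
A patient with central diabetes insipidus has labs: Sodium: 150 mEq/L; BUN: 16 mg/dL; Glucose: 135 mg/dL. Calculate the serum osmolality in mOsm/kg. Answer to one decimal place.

Calculated osmolality = 2·Na + glucose/18 + BUN/2.8
= 2·150 + 135/18 + 16/2.8
= 300 + 7.50 + 5.71
= 313.21 mOsm/kg

313.2 mOsm/kg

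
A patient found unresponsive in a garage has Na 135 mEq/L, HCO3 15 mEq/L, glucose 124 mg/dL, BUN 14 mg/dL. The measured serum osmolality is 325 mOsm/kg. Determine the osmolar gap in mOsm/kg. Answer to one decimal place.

Calculated osmolality = 2·Na + glucose/18 + BUN/2.8
= 2·135 + 124/18 + 14/2.8
= 270 + 6.89 + 5
= 281.89 mOsm/kg ≈ 281.9 mOsm/kg
Osmolar gap = measured − calculated = 325 − 281.9 = 43.1 mOsm/kg

43.1 mOsm/kg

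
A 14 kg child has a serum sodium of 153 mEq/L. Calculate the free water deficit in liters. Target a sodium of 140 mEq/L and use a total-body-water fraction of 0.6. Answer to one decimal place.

0.8 L

TBW = 0.6 · 14 = 8.4 L
Free water deficit = TBW · (Na/140 − 1)
= 8.4 · (153/140 − 1)
= 8.4 · 0.0929
= 0.78 L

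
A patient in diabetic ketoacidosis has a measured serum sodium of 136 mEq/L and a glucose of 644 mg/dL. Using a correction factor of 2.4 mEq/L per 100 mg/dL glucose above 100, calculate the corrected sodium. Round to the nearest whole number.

149 mEq/L

Corrected Na = measured Na + 2.4 · (glucose − 100)/100
= 136 + 2.4 · (644 − 100)/100
= 136 + 13.1
= 149.1 mEq/L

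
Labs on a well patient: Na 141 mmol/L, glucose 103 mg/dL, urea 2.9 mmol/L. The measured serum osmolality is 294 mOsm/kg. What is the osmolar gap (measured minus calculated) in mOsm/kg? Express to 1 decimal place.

Calculated osmolality = 2·Na + glucose/18 + urea
= 2·141 + 103/18 + 2.9
= 282 + 5.72 + 2.90
= 290.62 mOsm/kg ≈ 290.6 mOsm/kg
Osmolar gap = measured − calculated = 294 − 290.6 = 3.4 mOsm/kg

3.4 mOsm/kg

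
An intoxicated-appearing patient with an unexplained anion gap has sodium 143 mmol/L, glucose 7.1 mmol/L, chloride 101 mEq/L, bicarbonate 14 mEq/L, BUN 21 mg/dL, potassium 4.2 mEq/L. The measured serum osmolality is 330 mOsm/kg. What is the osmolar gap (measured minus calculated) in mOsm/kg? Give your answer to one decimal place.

29.4 mOsm/kg

Calculated osmolality = 2·Na + glucose + BUN/2.8
= 2·143 + 7.1 + 21/2.8
= 286 + 7.10 + 7.50
= 300.6 mOsm/kg ≈ 300.6 mOsm/kg
Osmolar gap = measured − calculated = 330 − 300.6 = 29.4 mOsm/kg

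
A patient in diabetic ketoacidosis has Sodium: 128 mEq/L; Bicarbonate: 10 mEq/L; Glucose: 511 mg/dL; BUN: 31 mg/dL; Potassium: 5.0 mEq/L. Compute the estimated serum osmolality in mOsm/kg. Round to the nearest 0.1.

295.5 mOsm/kg

Calculated osmolality = 2·Na + glucose/18 + BUN/2.8
= 2·128 + 511/18 + 31/2.8
= 256 + 28.39 + 11.07
= 295.46 mOsm/kg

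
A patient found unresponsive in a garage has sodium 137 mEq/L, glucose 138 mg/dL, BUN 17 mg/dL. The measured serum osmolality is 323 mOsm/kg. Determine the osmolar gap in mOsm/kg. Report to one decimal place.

Calculated osmolality = 2·Na + glucose/18 + BUN/2.8
= 2·137 + 138/18 + 17/2.8
= 274 + 7.67 + 6.07
= 287.74 mOsm/kg ≈ 287.7 mOsm/kg
Osmolar gap = measured − calculated = 323 − 287.7 = 35.3 mOsm/kg

35.3 mOsm/kg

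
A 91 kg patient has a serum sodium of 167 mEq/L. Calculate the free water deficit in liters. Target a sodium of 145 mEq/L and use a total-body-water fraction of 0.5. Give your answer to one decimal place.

6.9 L

TBW = 0.5 · 91 = 45.5 L
Free water deficit = TBW · (Na/145 − 1)
= 45.5 · (167/145 − 1)
= 45.5 · 0.1517
= 6.9 L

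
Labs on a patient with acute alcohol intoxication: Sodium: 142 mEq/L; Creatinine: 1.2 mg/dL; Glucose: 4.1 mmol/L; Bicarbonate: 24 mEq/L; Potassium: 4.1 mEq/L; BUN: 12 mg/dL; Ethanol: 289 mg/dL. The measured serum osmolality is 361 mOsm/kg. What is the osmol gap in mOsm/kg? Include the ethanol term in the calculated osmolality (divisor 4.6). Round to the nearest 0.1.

5.8 mOsm/kg

Calculated osmolality = 2·Na + glucose + BUN/2.8 + ethanol/4.6
= 2·142 + 4.1 + 12/2.8 + 289/4.6
= 284 + 4.10 + 4.29 + 62.83
= 355.22 mOsm/kg ≈ 355.2 mOsm/kg
Osmolar gap = measured − calculated = 361 − 355.2 = 5.8 mOsm/kg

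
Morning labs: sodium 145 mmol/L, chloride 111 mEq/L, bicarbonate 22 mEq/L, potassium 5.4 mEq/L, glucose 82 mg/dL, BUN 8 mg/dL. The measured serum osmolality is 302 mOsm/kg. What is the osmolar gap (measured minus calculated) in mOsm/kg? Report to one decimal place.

4.6 mOsm/kg

Calculated osmolality = 2·Na + glucose/18 + BUN/2.8
= 2·145 + 82/18 + 8/2.8
= 290 + 4.56 + 2.86
= 297.42 mOsm/kg ≈ 297.4 mOsm/kg
Osmolar gap = measured − calculated = 302 − 297.4 = 4.6 mOsm/kg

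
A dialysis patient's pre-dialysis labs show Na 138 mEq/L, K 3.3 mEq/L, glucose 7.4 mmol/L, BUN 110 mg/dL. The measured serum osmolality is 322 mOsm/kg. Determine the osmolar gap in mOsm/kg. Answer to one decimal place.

Calculated osmolality = 2·Na + glucose + BUN/2.8
= 2·138 + 7.4 + 110/2.8
= 276 + 7.40 + 39.29
= 322.69 mOsm/kg ≈ 322.7 mOsm/kg
Osmolar gap = measured − calculated = 322 − 322.7 = -0.7 mOsm/kg

-0.7 mOsm/kg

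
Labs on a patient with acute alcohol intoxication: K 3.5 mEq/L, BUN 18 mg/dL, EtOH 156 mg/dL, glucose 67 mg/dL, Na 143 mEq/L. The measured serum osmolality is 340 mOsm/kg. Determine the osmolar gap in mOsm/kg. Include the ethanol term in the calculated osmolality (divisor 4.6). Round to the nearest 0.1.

Calculated osmolality = 2·Na + glucose/18 + BUN/2.8 + ethanol/4.6
= 2·143 + 67/18 + 18/2.8 + 156/4.6
= 286 + 3.72 + 6.43 + 33.91
= 330.06 mOsm/kg ≈ 330.1 mOsm/kg
Osmolar gap = measured − calculated = 340 − 330.1 = 9.9 mOsm/kg

9.9 mOsm/kg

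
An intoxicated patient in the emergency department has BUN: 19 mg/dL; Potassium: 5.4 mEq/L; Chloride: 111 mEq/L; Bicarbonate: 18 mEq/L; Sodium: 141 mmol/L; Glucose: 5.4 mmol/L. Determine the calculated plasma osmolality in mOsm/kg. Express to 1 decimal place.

294.2 mOsm/kg

Calculated osmolality = 2·Na + glucose + BUN/2.8
= 2·141 + 5.4 + 19/2.8
= 282 + 5.40 + 6.79
= 294.19 mOsm/kg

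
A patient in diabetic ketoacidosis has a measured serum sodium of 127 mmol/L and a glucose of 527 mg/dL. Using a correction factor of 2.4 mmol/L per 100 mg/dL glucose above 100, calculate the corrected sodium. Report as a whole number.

137 mmol/L

Corrected Na = measured Na + 2.4 · (glucose − 100)/100
= 127 + 2.4 · (527 − 100)/100
= 127 + 10.2
= 137.2 mmol/L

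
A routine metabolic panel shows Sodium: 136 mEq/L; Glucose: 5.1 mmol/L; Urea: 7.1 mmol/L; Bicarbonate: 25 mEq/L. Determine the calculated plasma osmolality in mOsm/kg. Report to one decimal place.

284.2 mOsm/kg

Calculated osmolality = 2·Na + glucose + urea
= 2·136 + 5.1 + 7.1
= 272 + 5.10 + 7.10
= 284.2 mOsm/kg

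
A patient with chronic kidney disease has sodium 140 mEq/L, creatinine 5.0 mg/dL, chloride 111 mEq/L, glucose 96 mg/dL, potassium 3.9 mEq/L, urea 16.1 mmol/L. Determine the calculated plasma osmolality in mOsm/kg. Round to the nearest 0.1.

301.4 mOsm/kg

Calculated osmolality = 2·Na + glucose/18 + urea
= 2·140 + 96/18 + 16.1
= 280 + 5.33 + 16.10
= 301.43 mOsm/kg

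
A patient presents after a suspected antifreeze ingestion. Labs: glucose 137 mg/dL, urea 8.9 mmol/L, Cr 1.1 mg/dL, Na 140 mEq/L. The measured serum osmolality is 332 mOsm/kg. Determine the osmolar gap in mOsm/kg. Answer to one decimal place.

35.5 mOsm/kg

Calculated osmolality = 2·Na + glucose/18 + urea
= 2·140 + 137/18 + 8.9
= 280 + 7.61 + 8.90
= 296.51 mOsm/kg ≈ 296.5 mOsm/kg
Osmolar gap = measured − calculated = 332 − 296.5 = 35.5 mOsm/kg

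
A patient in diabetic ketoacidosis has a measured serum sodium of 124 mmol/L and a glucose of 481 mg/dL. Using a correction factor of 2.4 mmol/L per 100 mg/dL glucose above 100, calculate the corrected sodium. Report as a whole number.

Corrected Na = measured Na + 2.4 · (glucose − 100)/100
= 124 + 2.4 · (481 − 100)/100
= 124 + 9.1
= 133.1 mmol/L

133 mmol/L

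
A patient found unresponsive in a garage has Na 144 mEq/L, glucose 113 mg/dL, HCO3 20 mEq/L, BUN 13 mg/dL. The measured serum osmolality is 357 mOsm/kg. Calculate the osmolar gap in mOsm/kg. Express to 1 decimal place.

58.1 mOsm/kg

Calculated osmolality = 2·Na + glucose/18 + BUN/2.8
= 2·144 + 113/18 + 13/2.8
= 288 + 6.28 + 4.64
= 298.92 mOsm/kg ≈ 298.9 mOsm/kg
Osmolar gap = measured − calculated = 357 − 298.9 = 58.1 mOsm/kg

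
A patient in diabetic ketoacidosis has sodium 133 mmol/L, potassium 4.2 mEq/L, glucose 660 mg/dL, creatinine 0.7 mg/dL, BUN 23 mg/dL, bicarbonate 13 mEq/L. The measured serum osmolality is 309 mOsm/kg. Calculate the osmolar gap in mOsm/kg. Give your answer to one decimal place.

-1.9 mOsm/kg

Calculated osmolality = 2·Na + glucose/18 + BUN/2.8
= 2·133 + 660/18 + 23/2.8
= 266 + 36.67 + 8.21
= 310.88 mOsm/kg ≈ 310.9 mOsm/kg
Osmolar gap = measured − calculated = 309 − 310.9 = -1.9 mOsm/kg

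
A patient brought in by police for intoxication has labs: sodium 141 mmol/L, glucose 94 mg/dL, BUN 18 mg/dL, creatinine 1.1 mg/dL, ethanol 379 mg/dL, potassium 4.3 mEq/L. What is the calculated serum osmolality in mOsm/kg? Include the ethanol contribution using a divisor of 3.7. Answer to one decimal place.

Calculated osmolality = 2·Na + glucose/18 + BUN/2.8 + ethanol/3.7
= 2·141 + 94/18 + 18/2.8 + 379/3.7
= 282 + 5.22 + 6.43 + 102.43
= 396.08 mOsm/kg

396.1 mOsm/kg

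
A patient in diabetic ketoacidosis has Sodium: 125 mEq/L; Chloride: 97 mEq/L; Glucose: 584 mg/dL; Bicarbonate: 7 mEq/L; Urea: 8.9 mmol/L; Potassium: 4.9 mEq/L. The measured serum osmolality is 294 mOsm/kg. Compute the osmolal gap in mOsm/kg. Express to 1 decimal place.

Calculated osmolality = 2·Na + glucose/18 + urea
= 2·125 + 584/18 + 8.9
= 250 + 32.44 + 8.90
= 291.34 mOsm/kg ≈ 291.3 mOsm/kg
Osmolar gap = measured − calculated = 294 − 291.3 = 2.7 mOsm/kg

2.7 mOsm/kg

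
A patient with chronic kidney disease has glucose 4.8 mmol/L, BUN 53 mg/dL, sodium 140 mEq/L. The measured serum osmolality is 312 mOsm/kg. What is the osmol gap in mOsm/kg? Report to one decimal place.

8.3 mOsm/kg

Calculated osmolality = 2·Na + glucose + BUN/2.8
= 2·140 + 4.8 + 53/2.8
= 280 + 4.80 + 18.93
= 303.73 mOsm/kg ≈ 303.7 mOsm/kg
Osmolar gap = measured − calculated = 312 − 303.7 = 8.3 mOsm/kg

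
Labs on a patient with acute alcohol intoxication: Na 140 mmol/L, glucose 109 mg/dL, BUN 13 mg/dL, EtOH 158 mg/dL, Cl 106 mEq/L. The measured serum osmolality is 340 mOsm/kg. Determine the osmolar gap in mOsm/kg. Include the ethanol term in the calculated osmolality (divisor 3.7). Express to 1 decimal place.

Calculated osmolality = 2·Na + glucose/18 + BUN/2.8 + ethanol/3.7
= 2·140 + 109/18 + 13/2.8 + 158/3.7
= 280 + 6.06 + 4.64 + 42.70
= 333.4 mOsm/kg ≈ 333.4 mOsm/kg
Osmolar gap = measured − calculated = 340 − 333.4 = 6.6 mOsm/kg

6.6 mOsm/kg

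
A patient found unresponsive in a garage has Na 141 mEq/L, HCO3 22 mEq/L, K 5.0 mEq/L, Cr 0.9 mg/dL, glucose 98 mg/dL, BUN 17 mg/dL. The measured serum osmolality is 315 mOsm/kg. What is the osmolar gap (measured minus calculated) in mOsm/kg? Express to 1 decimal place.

Calculated osmolality = 2·Na + glucose/18 + BUN/2.8
= 2·141 + 98/18 + 17/2.8
= 282 + 5.44 + 6.07
= 293.51 mOsm/kg ≈ 293.5 mOsm/kg
Osmolar gap = measured − calculated = 315 − 293.5 = 21.5 mOsm/kg

21.5 mOsm/kg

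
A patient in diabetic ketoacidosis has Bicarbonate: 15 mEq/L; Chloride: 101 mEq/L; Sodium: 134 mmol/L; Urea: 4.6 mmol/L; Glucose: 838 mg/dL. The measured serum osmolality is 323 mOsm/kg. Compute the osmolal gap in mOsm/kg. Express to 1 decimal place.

3.8 mOsm/kg

Calculated osmolality = 2·Na + glucose/18 + urea
= 2·134 + 838/18 + 4.6
= 268 + 46.56 + 4.60
= 319.16 mOsm/kg ≈ 319.2 mOsm/kg
Osmolar gap = measured − calculated = 323 − 319.2 = 3.8 mOsm/kg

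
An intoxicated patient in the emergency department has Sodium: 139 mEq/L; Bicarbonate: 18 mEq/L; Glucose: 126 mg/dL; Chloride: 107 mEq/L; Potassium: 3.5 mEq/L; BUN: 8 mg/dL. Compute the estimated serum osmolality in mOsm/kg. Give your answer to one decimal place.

287.9 mOsm/kg

Calculated osmolality = 2·Na + glucose/18 + BUN/2.8
= 2·139 + 126/18 + 8/2.8
= 278 + 7 + 2.86
= 287.86 mOsm/kg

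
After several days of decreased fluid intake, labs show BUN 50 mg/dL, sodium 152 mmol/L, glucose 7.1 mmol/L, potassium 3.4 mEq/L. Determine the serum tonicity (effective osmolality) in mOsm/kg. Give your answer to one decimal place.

311.1 mOsm/kg

Effective osmolality excludes urea (freely permeant across cell membranes):
2·Na + glucose
= 2·152 + 7.1
= 304 + 7.1
= 311.1 mOsm/kg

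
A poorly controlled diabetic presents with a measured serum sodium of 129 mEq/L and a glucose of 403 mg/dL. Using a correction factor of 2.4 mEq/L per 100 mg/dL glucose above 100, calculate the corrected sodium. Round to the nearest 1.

Corrected Na = measured Na + 2.4 · (glucose − 100)/100
= 129 + 2.4 · (403 − 100)/100
= 129 + 7.3
= 136.3 mEq/L

136 mEq/L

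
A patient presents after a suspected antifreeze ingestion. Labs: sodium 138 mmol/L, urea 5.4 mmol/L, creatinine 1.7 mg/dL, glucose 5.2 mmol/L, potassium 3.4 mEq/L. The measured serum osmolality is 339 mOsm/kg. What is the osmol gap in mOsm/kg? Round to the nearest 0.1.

52.4 mOsm/kg

Calculated osmolality = 2·Na + glucose + urea
= 2·138 + 5.2 + 5.4
= 276 + 5.20 + 5.40
= 286.6 mOsm/kg ≈ 286.6 mOsm/kg
Osmolar gap = measured − calculated = 339 − 286.6 = 52.4 mOsm/kg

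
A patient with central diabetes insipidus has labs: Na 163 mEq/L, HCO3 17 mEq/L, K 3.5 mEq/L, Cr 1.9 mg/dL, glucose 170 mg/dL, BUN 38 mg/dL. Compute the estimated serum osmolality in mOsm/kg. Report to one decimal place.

Calculated osmolality = 2·Na + glucose/18 + BUN/2.8
= 2·163 + 170/18 + 38/2.8
= 326 + 9.44 + 13.57
= 349.01 mOsm/kg

349.0 mOsm/kg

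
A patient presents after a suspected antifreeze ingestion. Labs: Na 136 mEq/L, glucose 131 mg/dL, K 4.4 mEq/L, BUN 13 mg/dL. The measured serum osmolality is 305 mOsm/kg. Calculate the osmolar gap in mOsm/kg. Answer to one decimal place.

21.1 mOsm/kg

Calculated osmolality = 2·Na + glucose/18 + BUN/2.8
= 2·136 + 131/18 + 13/2.8
= 272 + 7.28 + 4.64
= 283.92 mOsm/kg ≈ 283.9 mOsm/kg
Osmolar gap = measured − calculated = 305 − 283.9 = 21.1 mOsm/kg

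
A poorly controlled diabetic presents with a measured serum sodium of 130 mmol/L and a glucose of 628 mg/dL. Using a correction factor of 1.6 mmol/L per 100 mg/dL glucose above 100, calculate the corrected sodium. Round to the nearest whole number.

138 mmol/L

Corrected Na = measured Na + 1.6 · (glucose − 100)/100
= 130 + 1.6 · (628 − 100)/100
= 130 + 8.4
= 138.4 mmol/L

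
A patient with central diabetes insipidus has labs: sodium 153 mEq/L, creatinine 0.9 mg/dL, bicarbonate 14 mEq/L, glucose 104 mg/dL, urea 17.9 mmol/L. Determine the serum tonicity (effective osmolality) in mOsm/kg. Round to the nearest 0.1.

Effective osmolality excludes urea (freely permeant across cell membranes):
2·Na + glucose/18
= 2·153 + 104/18
= 306 + 5.78
= 311.78 mOsm/kg

311.8 mOsm/kg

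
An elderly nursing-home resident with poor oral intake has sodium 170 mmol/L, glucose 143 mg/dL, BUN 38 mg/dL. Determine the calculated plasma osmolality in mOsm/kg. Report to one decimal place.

Calculated osmolality = 2·Na + glucose/18 + BUN/2.8
= 2·170 + 143/18 + 38/2.8
= 340 + 7.94 + 13.57
= 361.51 mOsm/kg

361.5 mOsm/kg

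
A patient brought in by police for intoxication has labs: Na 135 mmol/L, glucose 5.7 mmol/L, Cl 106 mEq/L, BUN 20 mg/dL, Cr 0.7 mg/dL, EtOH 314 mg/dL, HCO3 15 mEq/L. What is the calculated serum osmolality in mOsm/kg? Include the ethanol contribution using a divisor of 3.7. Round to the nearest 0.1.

367.7 mOsm/kg

Calculated osmolality = 2·Na + glucose + BUN/2.8 + ethanol/3.7
= 2·135 + 5.7 + 20/2.8 + 314/3.7
= 270 + 5.70 + 7.14 + 84.86
= 367.7 mOsm/kg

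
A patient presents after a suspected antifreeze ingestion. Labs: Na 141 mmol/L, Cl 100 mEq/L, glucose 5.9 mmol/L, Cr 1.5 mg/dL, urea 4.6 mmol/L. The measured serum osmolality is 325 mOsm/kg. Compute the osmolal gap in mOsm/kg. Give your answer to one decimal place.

32.5 mOsm/kg

Calculated osmolality = 2·Na + glucose + urea
= 2·141 + 5.9 + 4.6
= 282 + 5.90 + 4.60
= 292.5 mOsm/kg ≈ 292.5 mOsm/kg
Osmolar gap = measured − calculated = 325 − 292.5 = 32.5 mOsm/kg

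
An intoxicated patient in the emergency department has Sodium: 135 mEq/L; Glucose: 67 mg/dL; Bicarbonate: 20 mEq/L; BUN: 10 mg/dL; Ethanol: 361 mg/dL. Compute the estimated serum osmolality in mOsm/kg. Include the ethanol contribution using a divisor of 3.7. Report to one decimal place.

374.9 mOsm/kg

Calculated osmolality = 2·Na + glucose/18 + BUN/2.8 + ethanol/3.7
= 2·135 + 67/18 + 10/2.8 + 361/3.7
= 270 + 3.72 + 3.57 + 97.57
= 374.86 mOsm/kg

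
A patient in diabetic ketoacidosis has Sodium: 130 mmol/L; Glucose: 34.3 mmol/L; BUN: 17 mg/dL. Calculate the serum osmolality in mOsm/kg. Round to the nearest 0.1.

300.4 mOsm/kg

Calculated osmolality = 2·Na + glucose + BUN/2.8
= 2·130 + 34.3 + 17/2.8
= 260 + 34.30 + 6.07
= 300.37 mOsm/kg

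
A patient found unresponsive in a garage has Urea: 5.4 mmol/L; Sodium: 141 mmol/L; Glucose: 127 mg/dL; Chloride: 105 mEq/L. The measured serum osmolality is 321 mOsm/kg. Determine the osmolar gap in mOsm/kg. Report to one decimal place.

Calculated osmolality = 2·Na + glucose/18 + urea
= 2·141 + 127/18 + 5.4
= 282 + 7.06 + 5.40
= 294.46 mOsm/kg ≈ 294.5 mOsm/kg
Osmolar gap = measured − calculated = 321 − 294.5 = 26.5 mOsm/kg

26.5 mOsm/kg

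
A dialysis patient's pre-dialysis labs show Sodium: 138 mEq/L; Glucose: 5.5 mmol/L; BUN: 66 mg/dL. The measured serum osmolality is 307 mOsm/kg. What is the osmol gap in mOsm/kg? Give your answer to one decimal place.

1.9 mOsm/kg

Calculated osmolality = 2·Na + glucose + BUN/2.8
= 2·138 + 5.5 + 66/2.8
= 276 + 5.50 + 23.57
= 305.07 mOsm/kg ≈ 305.1 mOsm/kg
Osmolar gap = measured − calculated = 307 − 305.1 = 1.9 mOsm/kg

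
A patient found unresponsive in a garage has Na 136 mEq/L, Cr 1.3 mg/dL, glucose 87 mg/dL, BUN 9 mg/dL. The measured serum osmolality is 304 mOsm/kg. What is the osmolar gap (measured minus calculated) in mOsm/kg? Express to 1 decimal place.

Calculated osmolality = 2·Na + glucose/18 + BUN/2.8
= 2·136 + 87/18 + 9/2.8
= 272 + 4.83 + 3.21
= 280.04 mOsm/kg ≈ 280.0 mOsm/kg
Osmolar gap = measured − calculated = 304 − 280.0 = 24.0 mOsm/kg

24.0 mOsm/kg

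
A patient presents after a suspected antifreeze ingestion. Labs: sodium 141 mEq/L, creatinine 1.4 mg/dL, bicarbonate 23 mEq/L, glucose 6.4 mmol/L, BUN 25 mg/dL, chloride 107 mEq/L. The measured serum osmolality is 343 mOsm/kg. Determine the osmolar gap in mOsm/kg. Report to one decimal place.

45.7 mOsm/kg

Calculated osmolality = 2·Na + glucose + BUN/2.8
= 2·141 + 6.4 + 25/2.8
= 282 + 6.40 + 8.93
= 297.33 mOsm/kg ≈ 297.3 mOsm/kg
Osmolar gap = measured − calculated = 343 − 297.3 = 45.7 mOsm/kg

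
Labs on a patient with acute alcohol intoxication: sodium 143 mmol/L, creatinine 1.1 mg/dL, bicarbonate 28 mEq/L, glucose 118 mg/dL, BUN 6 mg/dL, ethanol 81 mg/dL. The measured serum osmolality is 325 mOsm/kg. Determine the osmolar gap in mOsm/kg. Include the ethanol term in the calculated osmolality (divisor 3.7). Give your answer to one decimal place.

8.4 mOsm/kg

Calculated osmolality = 2·Na + glucose/18 + BUN/2.8 + ethanol/3.7
= 2·143 + 118/18 + 6/2.8 + 81/3.7
= 286 + 6.56 + 2.14 + 21.89
= 316.59 mOsm/kg ≈ 316.6 mOsm/kg
Osmolar gap = measured − calculated = 325 − 316.6 = 8.4 mOsm/kg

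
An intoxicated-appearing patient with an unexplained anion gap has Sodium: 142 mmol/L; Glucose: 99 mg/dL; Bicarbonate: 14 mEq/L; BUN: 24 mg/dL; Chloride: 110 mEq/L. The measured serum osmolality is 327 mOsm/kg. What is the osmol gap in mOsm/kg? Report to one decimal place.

28.9 mOsm/kg

Calculated osmolality = 2·Na + glucose/18 + BUN/2.8
= 2·142 + 99/18 + 24/2.8
= 284 + 5.50 + 8.57
= 298.07 mOsm/kg ≈ 298.1 mOsm/kg
Osmolar gap = measured − calculated = 327 − 298.1 = 28.9 mOsm/kg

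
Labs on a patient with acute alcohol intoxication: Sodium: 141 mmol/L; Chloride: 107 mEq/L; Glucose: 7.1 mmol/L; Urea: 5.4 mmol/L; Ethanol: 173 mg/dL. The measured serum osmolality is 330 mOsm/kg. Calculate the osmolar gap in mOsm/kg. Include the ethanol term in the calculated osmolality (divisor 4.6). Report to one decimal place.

Calculated osmolality = 2·Na + glucose + urea + ethanol/4.6
= 2·141 + 7.1 + 5.4 + 173/4.6
= 282 + 7.10 + 5.40 + 37.61
= 332.11 mOsm/kg ≈ 332.1 mOsm/kg
Osmolar gap = measured − calculated = 330 − 332.1 = -2.1 mOsm/kg

-2.1 mOsm/kg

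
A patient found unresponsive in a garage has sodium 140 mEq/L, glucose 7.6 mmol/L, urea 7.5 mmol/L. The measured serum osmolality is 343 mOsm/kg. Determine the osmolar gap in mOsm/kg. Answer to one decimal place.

47.9 mOsm/kg

Calculated osmolality = 2·Na + glucose + urea
= 2·140 + 7.6 + 7.5
= 280 + 7.60 + 7.50
= 295.1 mOsm/kg ≈ 295.1 mOsm/kg
Osmolar gap = measured − calculated = 343 − 295.1 = 47.9 mOsm/kg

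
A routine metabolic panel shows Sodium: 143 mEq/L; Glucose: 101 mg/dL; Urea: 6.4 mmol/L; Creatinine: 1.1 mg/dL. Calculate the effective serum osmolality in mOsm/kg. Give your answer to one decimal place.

291.6 mOsm/kg

Effective osmolality excludes urea (freely permeant across cell membranes):
2·Na + glucose/18
= 2·143 + 101/18
= 286 + 5.61
= 291.61 mOsm/kg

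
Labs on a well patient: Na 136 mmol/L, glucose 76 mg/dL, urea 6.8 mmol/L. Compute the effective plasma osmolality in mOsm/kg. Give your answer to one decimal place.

276.2 mOsm/kg

Effective osmolality excludes urea (freely permeant across cell membranes):
2·Na + glucose/18
= 2·136 + 76/18
= 272 + 4.22
= 276.22 mOsm/kg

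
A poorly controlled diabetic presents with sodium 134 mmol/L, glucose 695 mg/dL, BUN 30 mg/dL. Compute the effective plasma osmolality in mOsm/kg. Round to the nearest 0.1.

Effective osmolality excludes urea (freely permeant across cell membranes):
2·Na + glucose/18
= 2·134 + 695/18
= 268 + 38.61
= 306.61 mOsm/kg

306.6 mOsm/kg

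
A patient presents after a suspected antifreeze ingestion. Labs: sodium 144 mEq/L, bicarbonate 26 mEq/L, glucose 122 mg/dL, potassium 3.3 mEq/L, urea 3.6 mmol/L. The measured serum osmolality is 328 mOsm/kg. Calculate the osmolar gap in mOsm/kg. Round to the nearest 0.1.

Calculated osmolality = 2·Na + glucose/18 + urea
= 2·144 + 122/18 + 3.6
= 288 + 6.78 + 3.60
= 298.38 mOsm/kg ≈ 298.4 mOsm/kg
Osmolar gap = measured − calculated = 328 − 298.4 = 29.6 mOsm/kg

29.6 mOsm/kg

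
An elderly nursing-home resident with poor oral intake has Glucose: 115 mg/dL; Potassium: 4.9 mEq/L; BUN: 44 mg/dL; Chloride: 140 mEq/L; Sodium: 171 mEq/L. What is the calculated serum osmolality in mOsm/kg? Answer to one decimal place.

364.1 mOsm/kg

Calculated osmolality = 2·Na + glucose/18 + BUN/2.8
= 2·171 + 115/18 + 44/2.8
= 342 + 6.39 + 15.71
= 364.1 mOsm/kg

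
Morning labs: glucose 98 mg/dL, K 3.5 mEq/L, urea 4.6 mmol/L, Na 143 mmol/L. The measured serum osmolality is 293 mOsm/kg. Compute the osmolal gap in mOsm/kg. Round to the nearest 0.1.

-3.0 mOsm/kg

Calculated osmolality = 2·Na + glucose/18 + urea
= 2·143 + 98/18 + 4.6
= 286 + 5.44 + 4.60
= 296.04 mOsm/kg ≈ 296.0 mOsm/kg
Osmolar gap = measured − calculated = 293 − 296.0 = -3.0 mOsm/kg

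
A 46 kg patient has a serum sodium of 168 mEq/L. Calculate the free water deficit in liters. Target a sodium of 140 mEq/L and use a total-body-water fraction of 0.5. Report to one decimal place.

4.6 L

TBW = 0.5 · 46 = 23 L
Free water deficit = TBW · (Na/140 − 1)
= 23 · (168/140 − 1)
= 23 · 0.2
= 4.6 L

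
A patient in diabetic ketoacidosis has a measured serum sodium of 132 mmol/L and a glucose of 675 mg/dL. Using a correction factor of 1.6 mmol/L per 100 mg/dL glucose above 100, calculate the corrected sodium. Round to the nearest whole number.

Corrected Na = measured Na + 1.6 · (glucose − 100)/100
= 132 + 1.6 · (675 − 100)/100
= 132 + 9.2
= 141.2 mmol/L

141 mmol/L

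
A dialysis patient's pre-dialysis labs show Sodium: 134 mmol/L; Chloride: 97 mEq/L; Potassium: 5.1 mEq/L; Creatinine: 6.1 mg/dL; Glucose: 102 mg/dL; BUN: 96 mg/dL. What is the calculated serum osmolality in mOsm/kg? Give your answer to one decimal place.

Calculated osmolality = 2·Na + glucose/18 + BUN/2.8
= 2·134 + 102/18 + 96/2.8
= 268 + 5.67 + 34.29
= 307.96 mOsm/kg

308.0 mOsm/kg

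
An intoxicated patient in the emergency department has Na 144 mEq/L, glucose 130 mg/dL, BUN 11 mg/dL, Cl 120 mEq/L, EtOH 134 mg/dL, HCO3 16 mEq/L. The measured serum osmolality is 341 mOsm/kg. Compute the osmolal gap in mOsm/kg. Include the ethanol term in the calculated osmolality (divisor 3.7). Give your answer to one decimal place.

5.6 mOsm/kg

Calculated osmolality = 2·Na + glucose/18 + BUN/2.8 + ethanol/3.7
= 2·144 + 130/18 + 11/2.8 + 134/3.7
= 288 + 7.22 + 3.93 + 36.22
= 335.37 mOsm/kg ≈ 335.4 mOsm/kg
Osmolar gap = measured − calculated = 341 − 335.4 = 5.6 mOsm/kg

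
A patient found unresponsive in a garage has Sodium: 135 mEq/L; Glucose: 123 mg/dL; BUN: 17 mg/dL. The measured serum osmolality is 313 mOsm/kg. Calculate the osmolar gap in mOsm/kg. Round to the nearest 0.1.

Calculated osmolality = 2·Na + glucose/18 + BUN/2.8
= 2·135 + 123/18 + 17/2.8
= 270 + 6.83 + 6.07
= 282.9 mOsm/kg ≈ 282.9 mOsm/kg
Osmolar gap = measured − calculated = 313 − 282.9 = 30.1 mOsm/kg

30.1 mOsm/kg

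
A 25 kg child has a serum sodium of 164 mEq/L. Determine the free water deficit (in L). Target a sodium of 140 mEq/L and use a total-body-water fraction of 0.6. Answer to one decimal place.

TBW = 0.6 · 25 = 15 L
Free water deficit = TBW · (Na/140 − 1)
= 15 · (164/140 − 1)
= 15 · 0.1714
= 2.57 L

2.6 L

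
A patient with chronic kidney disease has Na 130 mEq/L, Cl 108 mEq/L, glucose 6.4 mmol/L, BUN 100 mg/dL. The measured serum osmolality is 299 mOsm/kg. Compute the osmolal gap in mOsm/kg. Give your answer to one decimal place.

-3.1 mOsm/kg

Calculated osmolality = 2·Na + glucose + BUN/2.8
= 2·130 + 6.4 + 100/2.8
= 260 + 6.40 + 35.71
= 302.11 mOsm/kg ≈ 302.1 mOsm/kg
Osmolar gap = measured − calculated = 299 − 302.1 = -3.1 mOsm/kg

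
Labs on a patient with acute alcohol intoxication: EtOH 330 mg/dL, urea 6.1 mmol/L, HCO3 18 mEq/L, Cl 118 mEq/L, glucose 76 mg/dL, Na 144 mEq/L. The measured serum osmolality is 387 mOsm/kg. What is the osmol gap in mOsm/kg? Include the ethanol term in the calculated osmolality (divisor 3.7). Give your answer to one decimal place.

Calculated osmolality = 2·Na + glucose/18 + urea + ethanol/3.7
= 2·144 + 76/18 + 6.1 + 330/3.7
= 288 + 4.22 + 6.10 + 89.19
= 387.51 mOsm/kg ≈ 387.5 mOsm/kg
Osmolar gap = measured − calculated = 387 − 387.5 = -0.5 mOsm/kg

-0.5 mOsm/kg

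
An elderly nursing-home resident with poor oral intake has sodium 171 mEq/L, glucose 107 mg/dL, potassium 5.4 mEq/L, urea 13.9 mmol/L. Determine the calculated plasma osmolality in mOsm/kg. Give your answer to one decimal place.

361.8 mOsm/kg

Calculated osmolality = 2·Na + glucose/18 + urea
= 2·171 + 107/18 + 13.9
= 342 + 5.94 + 13.90
= 361.84 mOsm/kg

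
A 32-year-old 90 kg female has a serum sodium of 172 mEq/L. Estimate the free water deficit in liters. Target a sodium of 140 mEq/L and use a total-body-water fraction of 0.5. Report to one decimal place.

10.3 L

TBW = 0.5 · 90 = 45 L
Free water deficit = TBW · (Na/140 − 1)
= 45 · (172/140 − 1)
= 45 · 0.2286
= 10.29 L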